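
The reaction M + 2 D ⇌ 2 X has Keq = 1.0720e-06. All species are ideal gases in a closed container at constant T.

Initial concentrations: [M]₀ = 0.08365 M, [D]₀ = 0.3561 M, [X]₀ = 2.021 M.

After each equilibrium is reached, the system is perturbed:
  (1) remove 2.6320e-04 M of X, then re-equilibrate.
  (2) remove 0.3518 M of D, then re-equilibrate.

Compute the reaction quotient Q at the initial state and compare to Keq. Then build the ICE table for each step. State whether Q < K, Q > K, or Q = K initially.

Q₀ = 385.1; Q > K (proceeds reverse)

Q₀ = 385.1 vs Keq = 1.0720e-06 ⇒ Q>K, reverse
Step 1:
                    M           D           X
  I           0.08365      0.3561       2.021
  C             1.009       2.018      -2.018
  E             1.093       2.375     0.00257
  solve Keq expr → x = -1.009; check Q = 1.0720e-06
Then remove 2.6320e-04 M of X.
Step 2:
                    M           D           X
  I             1.093       2.375    0.002307
  C       -1.3138e-04 -2.6276e-04  2.6276e-04
  E             1.093       2.374     0.00257
  solve Keq expr → x = 1.3138e-04; check Q = 1.0720e-06
Then remove 0.3518 M of D.
Step 3:
                    M           D           X
  I             1.093       2.022     0.00257
  C        1.9008e-04  3.8016e-04 -3.8016e-04
  E             1.093       2.023     0.00219
  solve Keq expr → x = -1.9008e-04; check Q = 1.0720e-06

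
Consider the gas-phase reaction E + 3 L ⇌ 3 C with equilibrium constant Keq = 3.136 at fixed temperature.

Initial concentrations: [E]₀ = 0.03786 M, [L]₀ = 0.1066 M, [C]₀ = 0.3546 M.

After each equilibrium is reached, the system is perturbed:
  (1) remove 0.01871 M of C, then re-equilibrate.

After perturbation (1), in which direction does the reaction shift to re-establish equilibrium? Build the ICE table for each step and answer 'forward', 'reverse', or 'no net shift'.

Direction: forward

Q₀ = 972.2 vs Keq = 3.136 ⇒ Q>K, reverse
Step 1:
                    E           L           C
  Initial     0.03786      0.1066      0.3546
  Change       0.0567      0.1701     -0.1701
  Equil       0.09456      0.2767      0.1845
  solve Keq expr → x = -0.0567; check Q = 3.136
Then remove 0.01871 M of C.
Step 2:
                    E           L           C
  Initial     0.09456      0.2767      0.1658
  Change     -0.00332   -0.009961    0.009961
  Equil       0.09124      0.2667      0.1758
  solve Keq expr → x = 0.00332; check Q = 3.136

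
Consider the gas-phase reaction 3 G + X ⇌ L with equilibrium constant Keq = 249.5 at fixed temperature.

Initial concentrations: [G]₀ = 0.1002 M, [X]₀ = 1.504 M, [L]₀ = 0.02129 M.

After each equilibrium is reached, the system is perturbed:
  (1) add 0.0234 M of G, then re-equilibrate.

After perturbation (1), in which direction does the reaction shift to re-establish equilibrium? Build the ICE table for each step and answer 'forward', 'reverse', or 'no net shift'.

Direction: forward

Q₀ = 14.07 vs Keq = 249.5 ⇒ Q<K, forward
Step 1:
                    G           X           L
  init         0.1002       1.504     0.02129
  Δ          -0.05301    -0.01767     0.01767
  eq          0.04719       1.486     0.03896
  solve Keq expr → x = 0.01767; check Q = 249.5
Then add 0.0234 M of G.
Step 2:
                    G           X           L
  init        0.07059       1.486     0.03896
  Δ          -0.02069   -0.006896    0.006896
  eq           0.0499       1.479     0.04586
  solve Keq expr → x = 0.006896; check Q = 249.5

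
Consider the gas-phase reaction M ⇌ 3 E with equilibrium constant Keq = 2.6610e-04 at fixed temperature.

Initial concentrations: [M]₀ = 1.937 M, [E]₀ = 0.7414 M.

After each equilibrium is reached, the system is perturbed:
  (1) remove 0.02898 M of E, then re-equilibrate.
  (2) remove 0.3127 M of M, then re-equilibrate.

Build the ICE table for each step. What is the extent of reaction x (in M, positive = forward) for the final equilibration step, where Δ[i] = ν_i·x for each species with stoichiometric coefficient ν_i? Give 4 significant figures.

Q₀ = 0.2104 vs Keq = 2.6610e-04 ⇒ Q>K, reverse
Step 1:
                  M         E
  Initial     1.937    0.7414
  Change     0.2194   -0.6583
  Equil       2.156    0.0831
  solve Keq expr → x = -0.2194; check Q = 2.6610e-04
Then remove 0.02898 M of E.
Step 2:
                  M         E
  Initial     2.156   0.05412
  Change  -0.009619   0.02886
  Equil       2.147   0.08297
  solve Keq expr → x = 0.009619; check Q = 2.6610e-04
Then remove 0.3127 M of M.
Step 3:
                  M         E
  Initial     1.834   0.08297
  Change   0.001407 -0.004222
  Equil       1.836   0.07875
  solve Keq expr → x = -0.001407; check Q = 2.6610e-04

x = -0.001407 M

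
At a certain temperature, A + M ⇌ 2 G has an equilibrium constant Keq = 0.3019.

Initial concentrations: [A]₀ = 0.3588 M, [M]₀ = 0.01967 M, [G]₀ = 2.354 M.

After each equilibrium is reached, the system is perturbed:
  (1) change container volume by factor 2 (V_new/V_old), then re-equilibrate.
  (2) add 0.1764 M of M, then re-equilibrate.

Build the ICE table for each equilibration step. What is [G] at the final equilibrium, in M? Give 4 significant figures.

Q₀ = 785.2 vs Keq = 0.3019 ⇒ Q>K, reverse
Step 1:
                   A          M          G
  init        0.3588    0.01967      2.354
  Δ           0.8855     0.8855     -1.771
  eq           1.244     0.9051     0.5831
  solve Keq expr → x = -0.8855; check Q = 0.3019
Then change container volume by factor 2 (V_new/V_old).
Step 2:
                   A          M          G
  init        0.6221     0.4526     0.2915
  Δ                0          0          0
  eq          0.6221     0.4526     0.2915
  solve Keq expr → x = 0; check Q = 0.3019
Then add 0.1764 M of M.
Step 3:
                   A          M          G
  init        0.6221      0.629     0.2915
  Δ         -0.02046   -0.02046    0.04091
  eq          0.6017     0.6085     0.3325
  solve Keq expr → x = 0.02046; check Q = 0.3019

[G]_eq = 0.3325 M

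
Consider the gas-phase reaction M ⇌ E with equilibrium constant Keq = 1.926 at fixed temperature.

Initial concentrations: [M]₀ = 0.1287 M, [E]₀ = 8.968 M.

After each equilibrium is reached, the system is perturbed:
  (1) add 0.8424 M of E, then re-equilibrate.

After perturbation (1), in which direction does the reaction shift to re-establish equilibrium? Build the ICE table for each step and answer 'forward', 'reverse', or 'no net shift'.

Direction: reverse

Q₀ = 69.68 vs Keq = 1.926 ⇒ Q>K, reverse
Step 1:
                   M          E
  I           0.1287      8.968
  C             2.98      -2.98
  E            3.109      5.988
  solve Keq expr → x = -2.98; check Q = 1.926
Then add 0.8424 M of E.
Step 2:
                   M          E
  I            3.109       6.83
  C           0.2879    -0.2879
  E            3.397      6.542
  solve Keq expr → x = -0.2879; check Q = 1.926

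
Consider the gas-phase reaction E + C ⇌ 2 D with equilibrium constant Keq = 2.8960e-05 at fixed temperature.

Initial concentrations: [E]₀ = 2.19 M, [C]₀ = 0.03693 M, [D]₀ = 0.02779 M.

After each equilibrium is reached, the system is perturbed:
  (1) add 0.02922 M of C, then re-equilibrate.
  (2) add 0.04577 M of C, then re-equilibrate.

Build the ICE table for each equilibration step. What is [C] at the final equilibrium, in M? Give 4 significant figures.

Q₀ = 0.009549 vs Keq = 2.8960e-05 ⇒ Q>K, reverse
Step 1:
                    E           C           D
  init           2.19     0.03693     0.02779
  Δ             0.013       0.013    -0.02601
  eq            2.203     0.04993    0.001785
  solve Keq expr → x = -0.013; check Q = 2.8960e-05
Then add 0.02922 M of C.
Step 2:
                    E           C           D
  init          2.203     0.07915    0.001785
  Δ       -2.2949e-04 -2.2949e-04  4.5897e-04
  eq            2.203     0.07892    0.002244
  solve Keq expr → x = 2.2949e-04; check Q = 2.8960e-05
Then add 0.04577 M of C.
Step 3:
                    E           C           D
  init          2.203      0.1247    0.002244
  Δ       -2.8656e-04 -2.8656e-04  5.7313e-04
  eq            2.202      0.1244    0.002817
  solve Keq expr → x = 2.8656e-04; check Q = 2.8960e-05

[C]_eq = 0.1244 M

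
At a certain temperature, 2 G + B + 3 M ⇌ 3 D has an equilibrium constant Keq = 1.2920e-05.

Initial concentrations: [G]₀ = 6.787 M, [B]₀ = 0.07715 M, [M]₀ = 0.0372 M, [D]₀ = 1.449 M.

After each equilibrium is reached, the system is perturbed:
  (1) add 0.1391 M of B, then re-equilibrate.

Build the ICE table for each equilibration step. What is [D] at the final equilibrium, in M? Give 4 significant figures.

Q₀ = 1.6630e+04 vs Keq = 1.2920e-05 ⇒ Q>K, reverse
Step 1:
                    G           B           M           D
  init          6.787     0.07715      0.0372       1.449
  Δ            0.8979       0.449       1.347      -1.347
  eq            7.685      0.5261       1.384      0.1021
  solve Keq expr → x = -0.449; check Q = 1.2920e-05
Then add 0.1391 M of B.
Step 2:
                    G           B           M           D
  init          7.685      0.6652       1.384      0.1021
  Δ         -0.005013   -0.002506   -0.007519    0.007519
  eq             7.68      0.6627       1.377      0.1096
  solve Keq expr → x = 0.002506; check Q = 1.2920e-05

[D]_eq = 0.1096 M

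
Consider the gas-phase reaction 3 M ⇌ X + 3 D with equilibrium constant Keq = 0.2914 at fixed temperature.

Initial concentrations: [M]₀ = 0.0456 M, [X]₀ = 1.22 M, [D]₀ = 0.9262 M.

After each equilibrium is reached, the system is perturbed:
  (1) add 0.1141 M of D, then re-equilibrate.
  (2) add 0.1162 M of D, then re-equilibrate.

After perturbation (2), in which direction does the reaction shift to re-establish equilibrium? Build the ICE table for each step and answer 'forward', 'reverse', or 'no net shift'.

Direction: reverse

Q₀ = 1.0223e+04 vs Keq = 0.2914 ⇒ Q>K, reverse
Step 1:
                    M           X           D
  Initial      0.0456        1.22      0.9262
  Change       0.5418     -0.1806     -0.5418
  Equil        0.5874       1.039      0.3844
  solve Keq expr → x = -0.1806; check Q = 0.2914
Then add 0.1141 M of D.
Step 2:
                    M           X           D
  Initial      0.5874       1.039      0.4985
  Change      0.06708    -0.02236    -0.06708
  Equil        0.6545       1.017      0.4314
  solve Keq expr → x = -0.02236; check Q = 0.2914
Then add 0.1162 M of D.
Step 3:
                    M           X           D
  Initial      0.6545       1.017      0.5476
  Change      0.06787    -0.02262    -0.06787
  Equil        0.7223      0.9944      0.4798
  solve Keq expr → x = -0.02262; check Q = 0.2914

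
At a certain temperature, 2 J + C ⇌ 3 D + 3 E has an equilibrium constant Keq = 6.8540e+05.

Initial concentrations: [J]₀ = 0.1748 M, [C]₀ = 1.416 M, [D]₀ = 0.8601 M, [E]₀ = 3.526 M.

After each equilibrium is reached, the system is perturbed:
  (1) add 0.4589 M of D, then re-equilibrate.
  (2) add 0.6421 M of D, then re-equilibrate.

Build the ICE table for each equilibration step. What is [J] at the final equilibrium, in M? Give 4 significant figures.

Q₀ = 644.7 vs Keq = 6.8540e+05 ⇒ Q<K, forward
Step 1:
                    J           C           D           E
  Initial      0.1748       1.416      0.8601       3.526
  Change      -0.1658    -0.08292      0.2488      0.2488
  Equil      0.008959       1.333       1.109       3.775
  solve Keq expr → x = 0.08292; check Q = 6.8540e+05
Then add 0.4589 M of D.
Step 2:
                    J           C           D           E
  Initial    0.008959       1.333       1.568       3.775
  Change     0.005906    0.002953   -0.008859   -0.008859
  Equil       0.01486       1.336       1.559       3.766
  solve Keq expr → x = -0.002953; check Q = 6.8540e+05
Then add 0.6421 M of D.
Step 3:
                    J           C           D           E
  Initial     0.01486       1.336       2.201       3.766
  Change     0.009641    0.004821    -0.01446    -0.01446
  Equil       0.02451       1.341       2.187       3.751
  solve Keq expr → x = -0.004821; check Q = 6.8540e+05

[J]_eq = 0.02451 M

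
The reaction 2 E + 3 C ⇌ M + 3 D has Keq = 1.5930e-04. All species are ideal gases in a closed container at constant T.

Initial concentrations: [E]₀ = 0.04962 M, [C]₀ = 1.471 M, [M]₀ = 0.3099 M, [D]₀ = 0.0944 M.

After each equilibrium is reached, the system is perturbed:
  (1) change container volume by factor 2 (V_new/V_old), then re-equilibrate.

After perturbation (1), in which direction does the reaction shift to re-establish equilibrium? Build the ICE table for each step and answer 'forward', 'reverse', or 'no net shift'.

Direction: reverse

Q₀ = 0.03326 vs Keq = 1.5930e-04 ⇒ Q>K, reverse
Step 1:
                  E         C         M         D
  Initial   0.04962     1.471    0.3099    0.0944
  Change    0.04538   0.06807  -0.02269  -0.06807
  Equil       0.095     1.539    0.2872   0.02633
  solve Keq expr → x = -0.02269; check Q = 1.5930e-04
Then change container volume by factor 2 (V_new/V_old).
Step 2:
                  E         C         M         D
  Initial    0.0475    0.7695    0.1436   0.01316
  Change   0.001617  0.002426 -8.0867e-04 -0.002426
  Equil     0.04912     0.772    0.1428   0.01074
  solve Keq expr → x = -8.0867e-04; check Q = 1.5930e-04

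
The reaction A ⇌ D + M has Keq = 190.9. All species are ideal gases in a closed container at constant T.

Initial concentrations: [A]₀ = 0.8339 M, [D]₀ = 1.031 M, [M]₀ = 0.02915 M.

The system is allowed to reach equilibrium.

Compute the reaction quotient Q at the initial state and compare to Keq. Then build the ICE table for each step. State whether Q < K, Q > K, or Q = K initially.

Q₀ = 0.03604; Q < K (proceeds forward)

Q₀ = 0.03604 vs Keq = 190.9 ⇒ Q<K, forward
Step 1:
                  A         D         M
  init       0.8339     1.031   0.02915
  Δ         -0.8256    0.8256    0.8256
  eq       0.008313     1.857    0.8547
  solve Keq expr → x = 0.8256; check Q = 190.9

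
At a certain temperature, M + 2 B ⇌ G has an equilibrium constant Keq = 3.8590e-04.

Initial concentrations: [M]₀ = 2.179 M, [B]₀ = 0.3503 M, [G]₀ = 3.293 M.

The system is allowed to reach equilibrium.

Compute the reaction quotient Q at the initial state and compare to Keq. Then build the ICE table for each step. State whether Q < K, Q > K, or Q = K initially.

Q₀ = 12.32 vs Keq = 3.8590e-04 ⇒ Q>K, reverse
Step 1:
                   M          B          G
  Initial      2.179     0.3503      3.293
  Change       3.199      6.397     -3.199
  Equil        5.378      6.747    0.09448
  solve Keq expr → x = -3.199; check Q = 3.8590e-04

Q₀ = 12.32; Q > K (proceeds reverse)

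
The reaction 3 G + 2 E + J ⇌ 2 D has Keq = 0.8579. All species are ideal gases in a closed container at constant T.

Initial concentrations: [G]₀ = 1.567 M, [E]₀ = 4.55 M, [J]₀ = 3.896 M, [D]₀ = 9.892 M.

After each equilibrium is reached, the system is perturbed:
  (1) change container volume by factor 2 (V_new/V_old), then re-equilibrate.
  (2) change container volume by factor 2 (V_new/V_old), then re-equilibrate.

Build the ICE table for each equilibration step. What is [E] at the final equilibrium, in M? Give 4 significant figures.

Q₀ = 0.3153 vs Keq = 0.8579 ⇒ Q<K, forward
Step 1:
                   G          E          J          D
  init         1.567       4.55      3.896      9.892
  Δ            -0.37    -0.2467    -0.1233     0.2467
  eq           1.197      4.303      3.773      10.14
  solve Keq expr → x = 0.1233; check Q = 0.8579
Then change container volume by factor 2 (V_new/V_old).
Step 2:
                   G          E          J          D
  init        0.5985      2.152      1.886      5.069
  Δ           0.6242     0.4161     0.2081    -0.4161
  eq           1.223      2.568      2.094      4.653
  solve Keq expr → x = -0.2081; check Q = 0.8579
Then change container volume by factor 2 (V_new/V_old).
Step 3:
                   G          E          J          D
  init        0.6113      1.284      1.047      2.327
  Δ           0.5137     0.3425     0.1712    -0.3425
  eq           1.125      1.626      1.218      1.984
  solve Keq expr → x = -0.1712; check Q = 0.8579

[E]_eq = 1.626 M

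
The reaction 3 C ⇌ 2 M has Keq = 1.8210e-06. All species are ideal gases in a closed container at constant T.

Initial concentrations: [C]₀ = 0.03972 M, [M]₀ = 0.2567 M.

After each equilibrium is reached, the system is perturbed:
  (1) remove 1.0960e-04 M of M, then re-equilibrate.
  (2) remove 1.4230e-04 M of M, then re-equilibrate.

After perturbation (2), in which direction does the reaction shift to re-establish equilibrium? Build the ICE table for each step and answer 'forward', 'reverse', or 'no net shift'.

Q₀ = 1052 vs Keq = 1.8210e-06 ⇒ Q>K, reverse
Step 1:
                   C          M
  Initial    0.03972     0.2567
  Change      0.3845    -0.2563
  Equil       0.4242 3.7284e-04
  solve Keq expr → x = -0.1282; check Q = 1.8210e-06
Then remove 1.0960e-04 M of M.
Step 2:
                   C          M
  Initial     0.4242 2.6324e-04
  Change  -1.6408e-04 1.0938e-04
  Equil        0.424 3.7263e-04
  solve Keq expr → x = 5.4692e-05; check Q = 1.8210e-06
Then remove 1.4230e-04 M of M.
Step 3:
                   C          M
  Initial      0.424 2.3033e-04
  Change  -2.1303e-04 1.4202e-04
  Equil       0.4238 3.7235e-04
  solve Keq expr → x = 7.1010e-05; check Q = 1.8210e-06

Direction: forward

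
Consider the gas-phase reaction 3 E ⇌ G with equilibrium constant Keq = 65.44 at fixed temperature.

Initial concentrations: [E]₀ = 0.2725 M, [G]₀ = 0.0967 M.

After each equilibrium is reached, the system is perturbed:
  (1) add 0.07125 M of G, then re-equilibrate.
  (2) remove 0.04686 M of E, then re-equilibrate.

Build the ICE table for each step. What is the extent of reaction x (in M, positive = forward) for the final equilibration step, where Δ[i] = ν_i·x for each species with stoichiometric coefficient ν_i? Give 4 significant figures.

Q₀ = 4.779 vs Keq = 65.44 ⇒ Q<K, forward
Step 1:
                    E           G
  init         0.2725      0.0967
  Δ           -0.1424     0.04746
  eq           0.1301      0.1442
  solve Keq expr → x = 0.04746; check Q = 65.44
Then add 0.07125 M of G.
Step 2:
                    E           G
  init         0.1301      0.2154
  Δ            0.0173   -0.005766
  eq           0.1474      0.2096
  solve Keq expr → x = -0.005766; check Q = 65.44
Then remove 0.04686 M of E.
Step 3:
                    E           G
  init         0.1006      0.2096
  Δ           0.04339    -0.01446
  eq           0.1439      0.1952
  solve Keq expr → x = -0.01446; check Q = 65.44

x = -0.01446 M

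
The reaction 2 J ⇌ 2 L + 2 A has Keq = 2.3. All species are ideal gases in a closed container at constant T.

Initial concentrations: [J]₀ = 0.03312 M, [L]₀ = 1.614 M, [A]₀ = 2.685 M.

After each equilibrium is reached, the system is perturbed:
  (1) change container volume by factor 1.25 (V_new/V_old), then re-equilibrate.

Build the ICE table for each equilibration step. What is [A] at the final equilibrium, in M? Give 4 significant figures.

Q₀ = 1.7120e+04 vs Keq = 2.3 ⇒ Q>K, reverse
Step 1:
                  J         L         A
  init      0.03312     1.614     2.685
  Δ          0.8653   -0.8653   -0.8653
  eq         0.8984    0.7487      1.82
  solve Keq expr → x = -0.4326; check Q = 2.3
Then change container volume by factor 1.25 (V_new/V_old).
Step 2:
                  J         L         A
  init       0.7187     0.599     1.456
  Δ        -0.06003   0.06003   0.06003
  eq         0.6587     0.659     1.516
  solve Keq expr → x = 0.03002; check Q = 2.3

[A]_eq = 1.516 M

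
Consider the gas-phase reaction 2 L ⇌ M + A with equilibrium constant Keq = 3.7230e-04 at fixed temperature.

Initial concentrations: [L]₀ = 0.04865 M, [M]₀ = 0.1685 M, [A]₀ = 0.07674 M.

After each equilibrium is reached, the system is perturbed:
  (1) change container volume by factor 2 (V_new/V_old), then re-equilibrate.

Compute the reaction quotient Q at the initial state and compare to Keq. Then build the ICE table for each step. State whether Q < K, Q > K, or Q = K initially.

Q₀ = 5.463; Q > K (proceeds reverse)

Q₀ = 5.463 vs Keq = 3.7230e-04 ⇒ Q>K, reverse
Step 1:
                  L         M         A
  init      0.04865    0.1685   0.07674
  Δ          0.1532  -0.07658  -0.07658
  eq         0.2018   0.09192 1.6493e-04
  solve Keq expr → x = -0.07658; check Q = 3.7230e-04
Then change container volume by factor 2 (V_new/V_old).
Step 2:
                  L         M         A
  init       0.1009   0.04596 8.2466e-05
  Δ               0         0         0
  eq         0.1009   0.04596 8.2466e-05
  solve Keq expr → x = 0; check Q = 3.7230e-04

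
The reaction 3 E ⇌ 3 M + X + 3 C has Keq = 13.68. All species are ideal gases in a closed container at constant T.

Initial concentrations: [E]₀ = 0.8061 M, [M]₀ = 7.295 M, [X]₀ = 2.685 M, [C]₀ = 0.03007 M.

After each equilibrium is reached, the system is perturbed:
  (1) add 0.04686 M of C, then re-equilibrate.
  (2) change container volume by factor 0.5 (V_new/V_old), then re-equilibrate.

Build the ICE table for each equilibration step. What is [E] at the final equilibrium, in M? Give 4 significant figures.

[E]_eq = 1.615 M

Q₀ = 0.05411 vs Keq = 13.68 ⇒ Q<K, forward
Step 1:
                  E         M         X         C
  Initial    0.8061     7.295     2.685   0.03007
  Change    -0.1266    0.1266   0.04222    0.1266
  Equil      0.6795     7.422     2.727    0.1567
  solve Keq expr → x = 0.04222; check Q = 13.68
Then add 0.04686 M of C.
Step 2:
                  E         M         X         C
  Initial    0.6795     7.422     2.727    0.2036
  Change     0.0372   -0.0372   -0.0124   -0.0372
  Equil      0.7166     7.384     2.715    0.1664
  solve Keq expr → x = -0.0124; check Q = 13.68
Then change container volume by factor 0.5 (V_new/V_old).
Step 3:
                  E         M         X         C
  Initial     1.433     14.77      5.43    0.3328
  Change     0.1816   -0.1816  -0.06052   -0.1816
  Equil       1.615     14.59     5.369    0.1512
  solve Keq expr → x = -0.06052; check Q = 13.68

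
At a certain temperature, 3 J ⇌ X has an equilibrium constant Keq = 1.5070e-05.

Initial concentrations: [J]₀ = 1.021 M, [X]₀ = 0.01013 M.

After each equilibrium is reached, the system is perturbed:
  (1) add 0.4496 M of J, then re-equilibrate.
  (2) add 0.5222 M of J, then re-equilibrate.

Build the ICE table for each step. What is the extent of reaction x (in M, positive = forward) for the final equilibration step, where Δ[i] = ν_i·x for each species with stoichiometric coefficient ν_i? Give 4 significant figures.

Q₀ = 0.009518 vs Keq = 1.5070e-05 ⇒ Q>K, reverse
Step 1:
                  J         X
  init        1.021   0.01013
  Δ         0.03034  -0.01011
  eq          1.051 1.7512e-05
  solve Keq expr → x = -0.01011; check Q = 1.5070e-05
Then add 0.4496 M of J.
Step 2:
                  J         X
  init        1.501 1.7512e-05
  Δ       -1.0030e-04 3.3434e-05
  eq          1.501 5.0946e-05
  solve Keq expr → x = 3.3434e-05; check Q = 1.5070e-05
Then add 0.5222 M of J.
Step 3:
                  J         X
  init        2.023 5.0946e-05
  Δ       -2.2136e-04 7.3787e-05
  eq          2.023 1.2473e-04
  solve Keq expr → x = 7.3787e-05; check Q = 1.5070e-05

x = 7.3787e-05 M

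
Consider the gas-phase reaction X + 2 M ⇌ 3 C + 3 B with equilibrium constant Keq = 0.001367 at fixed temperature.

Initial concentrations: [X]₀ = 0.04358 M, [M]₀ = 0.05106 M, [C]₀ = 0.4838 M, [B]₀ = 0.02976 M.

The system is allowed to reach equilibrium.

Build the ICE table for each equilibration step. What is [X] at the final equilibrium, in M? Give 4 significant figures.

[X]_eq = 0.04897 M

Q₀ = 0.02627 vs Keq = 0.001367 ⇒ Q>K, reverse
Step 1:
                    X           M           C           B
  Initial     0.04358     0.05106      0.4838     0.02976
  Change     0.005393     0.01079    -0.01618    -0.01618
  Equil       0.04897     0.06185      0.4676     0.01358
  solve Keq expr → x = -0.005393; check Q = 0.001367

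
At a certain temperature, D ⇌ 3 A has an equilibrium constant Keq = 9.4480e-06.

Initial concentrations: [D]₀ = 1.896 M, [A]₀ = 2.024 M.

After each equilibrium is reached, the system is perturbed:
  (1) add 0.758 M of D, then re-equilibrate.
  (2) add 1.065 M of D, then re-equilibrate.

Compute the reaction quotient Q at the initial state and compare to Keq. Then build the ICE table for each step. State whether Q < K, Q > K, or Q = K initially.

Q₀ = 4.373 vs Keq = 9.4480e-06 ⇒ Q>K, reverse
Step 1:
                  D         A
  I           1.896     2.024
  C           0.665    -1.995
  E           2.561   0.02892
  solve Keq expr → x = -0.665; check Q = 9.4480e-06
Then add 0.758 M of D.
Step 2:
                  D         A
  I           3.319   0.02892
  C       -8.6935e-04  0.002608
  E           3.318   0.03153
  solve Keq expr → x = 8.6935e-04; check Q = 9.4480e-06
Then add 1.065 M of D.
Step 3:
                  D         A
  I           4.383   0.03153
  C       -0.001021  0.003063
  E           4.382   0.03459
  solve Keq expr → x = 0.001021; check Q = 9.4480e-06

Q₀ = 4.373; Q > K (proceeds reverse)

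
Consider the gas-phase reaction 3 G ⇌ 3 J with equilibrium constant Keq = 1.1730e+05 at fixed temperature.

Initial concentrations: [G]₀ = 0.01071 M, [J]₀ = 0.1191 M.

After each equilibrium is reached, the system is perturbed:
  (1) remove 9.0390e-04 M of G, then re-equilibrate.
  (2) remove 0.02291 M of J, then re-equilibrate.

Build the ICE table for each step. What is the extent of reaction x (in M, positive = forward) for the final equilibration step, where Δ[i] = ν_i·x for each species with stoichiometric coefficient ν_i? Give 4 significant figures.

x = 1.5288e-04 M

Q₀ = 1375 vs Keq = 1.1730e+05 ⇒ Q<K, forward
Step 1:
                   G          J
  Initial    0.01071     0.1191
  Change   -0.008111   0.008111
  Equil     0.002599     0.1272
  solve Keq expr → x = 0.002704; check Q = 1.1730e+05
Then remove 9.0390e-04 M of G.
Step 2:
                   G          J
  Initial   0.001695     0.1272
  Change  8.8580e-04 -8.8580e-04
  Equil     0.002581     0.1263
  solve Keq expr → x = -2.9527e-04; check Q = 1.1730e+05
Then remove 0.02291 M of J.
Step 3:
                   G          J
  Initial   0.002581     0.1034
  Change  -4.5864e-04 4.5864e-04
  Equil     0.002122     0.1039
  solve Keq expr → x = 1.5288e-04; check Q = 1.1730e+05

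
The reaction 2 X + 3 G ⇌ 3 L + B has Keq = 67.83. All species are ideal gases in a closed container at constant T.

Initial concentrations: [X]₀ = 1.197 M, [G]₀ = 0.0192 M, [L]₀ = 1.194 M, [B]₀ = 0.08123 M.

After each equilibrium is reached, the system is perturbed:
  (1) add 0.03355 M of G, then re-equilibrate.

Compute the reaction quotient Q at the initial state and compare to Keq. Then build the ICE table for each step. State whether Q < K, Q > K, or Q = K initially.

Q₀ = 1.3634e+04; Q > K (proceeds reverse)

Q₀ = 1.3634e+04 vs Keq = 67.83 ⇒ Q>K, reverse
Step 1:
                   X          G          L          B
  I            1.197     0.0192      1.194    0.08123
  C          0.04821    0.07232   -0.07232   -0.02411
  E            1.245    0.09152      1.122    0.05712
  solve Keq expr → x = -0.02411; check Q = 67.83
Then add 0.03355 M of G.
Step 2:
                   X          G          L          B
  I            1.245     0.1251      1.122    0.05712
  C         -0.01733   -0.02599    0.02599   0.008665
  E            1.228    0.09907      1.148    0.06579
  solve Keq expr → x = 0.008665; check Q = 67.83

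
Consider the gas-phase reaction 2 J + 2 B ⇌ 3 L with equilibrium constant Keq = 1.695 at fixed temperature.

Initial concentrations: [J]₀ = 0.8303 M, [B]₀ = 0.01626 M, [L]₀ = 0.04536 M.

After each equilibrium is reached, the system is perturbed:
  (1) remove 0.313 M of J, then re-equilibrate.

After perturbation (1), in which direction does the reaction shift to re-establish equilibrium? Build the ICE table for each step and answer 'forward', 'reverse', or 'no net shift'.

Direction: reverse

Q₀ = 0.512 vs Keq = 1.695 ⇒ Q<K, forward
Step 1:
                  J         B         L
  I          0.8303   0.01626   0.04536
  C       -0.004966 -0.004966  0.007449
  E          0.8253   0.01129   0.05281
  solve Keq expr → x = 0.002483; check Q = 1.695
Then remove 0.313 M of J.
Step 2:
                  J         B         L
  I          0.5123   0.01129   0.05281
  C         0.00387   0.00387 -0.005804
  E          0.5162   0.01516     0.047
  solve Keq expr → x = -0.001935; check Q = 1.695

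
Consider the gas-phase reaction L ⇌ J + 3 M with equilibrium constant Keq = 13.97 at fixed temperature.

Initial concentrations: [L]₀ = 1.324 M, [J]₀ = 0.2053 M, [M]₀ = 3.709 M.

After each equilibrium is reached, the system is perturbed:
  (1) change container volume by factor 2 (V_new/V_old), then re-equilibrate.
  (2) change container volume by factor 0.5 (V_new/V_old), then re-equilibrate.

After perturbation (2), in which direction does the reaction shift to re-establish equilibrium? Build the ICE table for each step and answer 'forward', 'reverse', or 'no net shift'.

Q₀ = 7.912 vs Keq = 13.97 ⇒ Q<K, forward
Step 1:
                    L           J           M
  I             1.324      0.2053       3.709
  C          -0.07834     0.07834       0.235
  E             1.246      0.2836       3.944
  solve Keq expr → x = 0.07834; check Q = 13.97
Then change container volume by factor 2 (V_new/V_old).
Step 2:
                    L           J           M
  I            0.6228      0.1418       1.972
  C           -0.2018      0.2018      0.6053
  E            0.4211      0.3436       2.577
  solve Keq expr → x = 0.2018; check Q = 13.97
Then change container volume by factor 0.5 (V_new/V_old).
Step 3:
                    L           J           M
  I            0.8421      0.6872       5.155
  C            0.4035     -0.4035      -1.211
  E             1.246      0.2836       3.944
  solve Keq expr → x = -0.4035; check Q = 13.97

Direction: reverse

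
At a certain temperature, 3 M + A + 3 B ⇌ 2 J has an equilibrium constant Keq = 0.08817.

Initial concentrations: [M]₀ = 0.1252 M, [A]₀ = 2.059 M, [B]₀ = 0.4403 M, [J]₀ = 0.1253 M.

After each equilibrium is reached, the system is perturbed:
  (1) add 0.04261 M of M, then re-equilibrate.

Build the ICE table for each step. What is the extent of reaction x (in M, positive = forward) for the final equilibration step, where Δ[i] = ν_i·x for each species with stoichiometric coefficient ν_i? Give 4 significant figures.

x = 0.002443 M

Q₀ = 45.52 vs Keq = 0.08817 ⇒ Q>K, reverse
Step 1:
                  M         A         B         J
  init       0.1252     2.059    0.4403    0.1253
  Δ          0.1467    0.0489    0.1467  -0.09781
  eq         0.2719     2.108     0.587   0.02749
  solve Keq expr → x = -0.0489; check Q = 0.08817
Then add 0.04261 M of M.
Step 2:
                  M         A         B         J
  init       0.3145     2.108     0.587   0.02749
  Δ       -0.007328 -0.002443 -0.007328  0.004886
  eq         0.3072     2.105    0.5797   0.03238
  solve Keq expr → x = 0.002443; check Q = 0.08817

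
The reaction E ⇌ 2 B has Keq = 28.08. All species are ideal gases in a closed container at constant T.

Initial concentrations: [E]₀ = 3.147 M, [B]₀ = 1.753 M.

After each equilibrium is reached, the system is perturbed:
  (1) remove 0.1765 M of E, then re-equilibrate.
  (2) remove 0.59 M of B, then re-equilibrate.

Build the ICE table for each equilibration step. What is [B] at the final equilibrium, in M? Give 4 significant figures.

Q₀ = 0.9765 vs Keq = 28.08 ⇒ Q<K, forward
Step 1:
                  E         B
  I           3.147     1.753
  C          -1.983     3.965
  E           1.164     5.718
  solve Keq expr → x = 1.983; check Q = 28.08
Then remove 0.1765 M of E.
Step 2:
                  E         B
  I          0.9879     5.718
  C         0.09802    -0.196
  E           1.086     5.522
  solve Keq expr → x = -0.09802; check Q = 28.08
Then remove 0.59 M of B.
Step 3:
                  E         B
  I           1.086     4.932
  C         -0.1277    0.2553
  E          0.9583     5.187
  solve Keq expr → x = 0.1277; check Q = 28.08

[B]_eq = 5.187 M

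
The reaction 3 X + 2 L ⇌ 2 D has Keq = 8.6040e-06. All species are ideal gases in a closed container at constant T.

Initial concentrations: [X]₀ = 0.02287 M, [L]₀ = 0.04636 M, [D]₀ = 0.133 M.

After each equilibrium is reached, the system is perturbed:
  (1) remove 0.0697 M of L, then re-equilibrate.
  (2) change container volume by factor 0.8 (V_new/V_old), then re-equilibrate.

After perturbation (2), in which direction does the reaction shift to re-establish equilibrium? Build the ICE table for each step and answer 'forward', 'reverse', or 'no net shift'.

Direction: forward

Q₀ = 6.8805e+05 vs Keq = 8.6040e-06 ⇒ Q>K, reverse
Step 1:
                   X          L          D
  init       0.02287    0.04636      0.133
  Δ           0.1994     0.1329    -0.1329
  eq          0.2223     0.1793 5.5121e-05
  solve Keq expr → x = -0.06647; check Q = 8.6040e-06
Then remove 0.0697 M of L.
Step 2:
                   X          L          D
  init        0.2223     0.1096 5.5121e-05
  Δ       3.2119e-05 2.1413e-05 -2.1413e-05
  eq          0.2223     0.1096 3.3708e-05
  solve Keq expr → x = -1.0706e-05; check Q = 8.6040e-06
Then change container volume by factor 0.8 (V_new/V_old).
Step 3:
                   X          L          D
  init        0.2779      0.137 4.2135e-05
  Δ       -2.5103e-05 -1.6735e-05 1.6735e-05
  eq          0.2779      0.137 5.8870e-05
  solve Keq expr → x = 8.3676e-06; check Q = 8.6040e-06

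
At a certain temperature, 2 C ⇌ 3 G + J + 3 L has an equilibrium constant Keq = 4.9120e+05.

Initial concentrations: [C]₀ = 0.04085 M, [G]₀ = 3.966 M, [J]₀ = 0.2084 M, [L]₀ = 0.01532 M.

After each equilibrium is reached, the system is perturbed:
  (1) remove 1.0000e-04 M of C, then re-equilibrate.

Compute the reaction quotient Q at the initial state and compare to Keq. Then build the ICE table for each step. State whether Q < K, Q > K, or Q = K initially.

Q₀ = 0.02801; Q < K (proceeds forward)

Q₀ = 0.02801 vs Keq = 4.9120e+05 ⇒ Q<K, forward
Step 1:
                   C          G          J          L
  init       0.04085      3.966     0.2084    0.01532
  Δ         -0.04073     0.0611    0.02037     0.0611
  eq      1.1651e-04      4.027     0.2288    0.07642
  solve Keq expr → x = 0.02037; check Q = 4.9120e+05
Then remove 1.0000e-04 M of C.
Step 2:
                   C          G          J          L
  init    1.6511e-05      4.027     0.2288    0.07642
  Δ       9.9639e-05 -1.4946e-04 -4.9820e-05 -1.4946e-04
  eq      1.1615e-04      4.027     0.2287    0.07627
  solve Keq expr → x = -4.9820e-05; check Q = 4.9120e+05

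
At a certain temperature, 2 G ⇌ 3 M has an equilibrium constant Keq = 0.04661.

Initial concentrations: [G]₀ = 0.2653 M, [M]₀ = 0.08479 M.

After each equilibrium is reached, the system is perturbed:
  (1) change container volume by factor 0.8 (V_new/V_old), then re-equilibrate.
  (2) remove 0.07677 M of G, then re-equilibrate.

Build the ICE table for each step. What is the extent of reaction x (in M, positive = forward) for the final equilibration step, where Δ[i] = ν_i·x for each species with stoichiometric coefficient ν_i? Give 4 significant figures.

Q₀ = 0.008661 vs Keq = 0.04661 ⇒ Q<K, forward
Step 1:
                    G           M
  Initial      0.2653     0.08479
  Change      -0.0339     0.05085
  Equil        0.2314      0.1356
  solve Keq expr → x = 0.01695; check Q = 0.04661
Then change container volume by factor 0.8 (V_new/V_old).
Step 2:
                    G           M
  Initial      0.2892      0.1696
  Change     0.006529   -0.009794
  Equil        0.2958      0.1598
  solve Keq expr → x = -0.003265; check Q = 0.04661
Then remove 0.07677 M of G.
Step 3:
                    G           M
  Initial       0.219      0.1598
  Change      0.01532    -0.02298
  Equil        0.2343      0.1368
  solve Keq expr → x = -0.007659; check Q = 0.04661

x = -0.007659 M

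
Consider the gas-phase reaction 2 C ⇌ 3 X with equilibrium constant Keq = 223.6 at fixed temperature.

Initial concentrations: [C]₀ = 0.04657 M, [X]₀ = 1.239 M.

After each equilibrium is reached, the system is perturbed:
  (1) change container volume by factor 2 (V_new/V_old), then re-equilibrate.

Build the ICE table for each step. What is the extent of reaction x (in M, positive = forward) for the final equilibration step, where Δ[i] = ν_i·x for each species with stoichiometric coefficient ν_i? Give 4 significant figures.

x = 0.005624 M

Q₀ = 877 vs Keq = 223.6 ⇒ Q>K, reverse
Step 1:
                    C           X
  Initial     0.04657       1.239
  Change      0.03918    -0.05876
  Equil       0.08575        1.18
  solve Keq expr → x = -0.01959; check Q = 223.6
Then change container volume by factor 2 (V_new/V_old).
Step 2:
                    C           X
  Initial     0.04287      0.5901
  Change     -0.01125     0.01687
  Equil       0.03163       0.607
  solve Keq expr → x = 0.005624; check Q = 223.6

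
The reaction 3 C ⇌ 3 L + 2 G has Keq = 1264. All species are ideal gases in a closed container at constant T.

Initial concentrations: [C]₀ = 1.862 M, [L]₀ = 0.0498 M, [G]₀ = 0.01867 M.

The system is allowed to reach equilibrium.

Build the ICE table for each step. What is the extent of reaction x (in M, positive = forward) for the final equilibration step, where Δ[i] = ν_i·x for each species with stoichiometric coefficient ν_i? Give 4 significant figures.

Q₀ = 6.6686e-09 vs Keq = 1264 ⇒ Q<K, forward
Step 1:
                  C         L         G
  Initial     1.862    0.0498   0.01867
  Change     -1.686     1.686     1.124
  Equil      0.1755     1.736     1.143
  solve Keq expr → x = 0.5622; check Q = 1264

x = 0.5622 M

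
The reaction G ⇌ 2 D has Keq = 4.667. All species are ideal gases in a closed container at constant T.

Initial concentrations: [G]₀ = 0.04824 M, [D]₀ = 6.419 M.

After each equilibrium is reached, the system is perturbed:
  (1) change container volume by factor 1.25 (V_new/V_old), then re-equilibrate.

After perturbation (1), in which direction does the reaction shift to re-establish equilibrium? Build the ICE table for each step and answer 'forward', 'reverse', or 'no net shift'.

Direction: forward

Q₀ = 854.1 vs Keq = 4.667 ⇒ Q>K, reverse
Step 1:
                   G          D
  Initial    0.04824      6.419
  Change       1.758     -3.516
  Equil        1.806      2.903
  solve Keq expr → x = -1.758; check Q = 4.667
Then change container volume by factor 1.25 (V_new/V_old).
Step 2:
                   G          D
  Initial      1.445      2.323
  Change    -0.09409     0.1882
  Equil        1.351      2.511
  solve Keq expr → x = 0.09409; check Q = 4.667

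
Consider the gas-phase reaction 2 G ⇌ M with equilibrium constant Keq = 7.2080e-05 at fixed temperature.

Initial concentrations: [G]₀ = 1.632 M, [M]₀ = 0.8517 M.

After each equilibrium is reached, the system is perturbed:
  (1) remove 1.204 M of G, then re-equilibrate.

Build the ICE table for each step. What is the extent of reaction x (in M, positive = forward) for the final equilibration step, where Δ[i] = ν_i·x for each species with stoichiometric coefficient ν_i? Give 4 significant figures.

x = -4.7386e-04 M

Q₀ = 0.3198 vs Keq = 7.2080e-05 ⇒ Q>K, reverse
Step 1:
                   G          M
  Initial      1.632     0.8517
  Change       1.702    -0.8509
  Equil        3.334 8.0111e-04
  solve Keq expr → x = -0.8509; check Q = 7.2080e-05
Then remove 1.204 M of G.
Step 2:
                   G          M
  Initial       2.13 8.0111e-04
  Change  9.4773e-04 -4.7386e-04
  Equil        2.131 3.2725e-04
  solve Keq expr → x = -4.7386e-04; check Q = 7.2080e-05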